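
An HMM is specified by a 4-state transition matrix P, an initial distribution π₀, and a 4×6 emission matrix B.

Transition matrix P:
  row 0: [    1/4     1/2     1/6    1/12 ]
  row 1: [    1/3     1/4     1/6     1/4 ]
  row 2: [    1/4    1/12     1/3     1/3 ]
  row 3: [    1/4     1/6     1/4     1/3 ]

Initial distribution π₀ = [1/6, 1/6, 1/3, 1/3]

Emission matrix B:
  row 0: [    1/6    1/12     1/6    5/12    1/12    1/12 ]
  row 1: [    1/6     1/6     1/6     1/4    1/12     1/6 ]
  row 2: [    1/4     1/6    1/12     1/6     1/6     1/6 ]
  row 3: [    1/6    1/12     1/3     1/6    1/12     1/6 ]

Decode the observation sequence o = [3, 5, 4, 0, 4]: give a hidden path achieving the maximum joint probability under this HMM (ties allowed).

path = [2, 2, 2, 2, 2]

t=0: δ = [6.944e-02, 4.167e-02, 5.556e-02, 5.556e-02]  (obs o_0=3)
t=1: δ = [1.447e-03, 5.787e-03, 3.086e-03, 3.086e-03]  ψ = [0, 0, 2, 2]  (obs o_1=5)
t=2: δ = [1.608e-04, 1.206e-04, 1.715e-04, 1.206e-04]  ψ = [1, 1, 2, 1]  (obs o_2=4)
t=3: δ = [7.144e-06, 1.340e-05, 1.429e-05, 9.526e-06]  ψ = [2, 0, 2, 2]  (obs o_3=0)
t=4: δ = [3.721e-07, 2.977e-07, 7.938e-07, 3.969e-07]  ψ = [1, 0, 2, 2]  (obs o_4=4)
backtrack: best end state = 2; path = [2, 2, 2, 2, 2]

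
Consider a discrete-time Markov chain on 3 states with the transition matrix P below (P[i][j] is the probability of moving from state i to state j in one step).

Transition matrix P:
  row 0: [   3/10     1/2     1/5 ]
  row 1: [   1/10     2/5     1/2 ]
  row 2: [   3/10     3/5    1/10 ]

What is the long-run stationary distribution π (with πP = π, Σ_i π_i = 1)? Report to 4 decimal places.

Balance equations π_j = Σ_i π_i·P[i][j]:
  π_0 = 3/10·π_0 + 1/10·π_1 + 3/10·π_2
  π_1 = 1/2·π_0 + 2/5·π_1 + 3/5·π_2
  normalize: π_0 + π_1 + π_2 = 1
Solving the linear system gives exactly π = [12/59, 57/118, 37/118].

π = [0.2034, 0.4831, 0.3136]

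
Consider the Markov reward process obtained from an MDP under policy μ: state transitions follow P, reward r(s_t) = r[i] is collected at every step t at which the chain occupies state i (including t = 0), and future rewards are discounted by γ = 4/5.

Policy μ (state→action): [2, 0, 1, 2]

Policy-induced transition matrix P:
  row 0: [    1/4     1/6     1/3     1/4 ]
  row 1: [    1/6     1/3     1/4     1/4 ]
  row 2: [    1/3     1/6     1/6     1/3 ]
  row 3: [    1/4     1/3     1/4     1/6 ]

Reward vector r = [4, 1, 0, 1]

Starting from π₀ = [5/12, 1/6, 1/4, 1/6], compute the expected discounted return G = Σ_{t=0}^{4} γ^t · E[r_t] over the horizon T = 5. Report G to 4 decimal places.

t=0: π = [0.4167, 0.1667, 0.2500, 0.1667], E[r] = 2.0000, γ^t·E[r] = 2.000000, running G = 2.000000
t=1: π = [0.2569, 0.2222, 0.2639, 0.2569], E[r] = 1.5069, γ^t·E[r] = 1.205556, running G = 3.205556
t=2: π = [0.2535, 0.2465, 0.2494, 0.2506], E[r] = 1.5110, γ^t·E[r] = 0.967037, running G = 4.172593
t=3: π = [0.2502, 0.2495, 0.2503, 0.2499], E[r] = 1.5004, γ^t·E[r] = 0.768198, running G = 4.940790
t=4: π = [0.2501, 0.2499, 0.2500, 0.2500], E[r] = 1.5002, γ^t·E[r] = 0.614487, running G = 5.555277

G = 5.5553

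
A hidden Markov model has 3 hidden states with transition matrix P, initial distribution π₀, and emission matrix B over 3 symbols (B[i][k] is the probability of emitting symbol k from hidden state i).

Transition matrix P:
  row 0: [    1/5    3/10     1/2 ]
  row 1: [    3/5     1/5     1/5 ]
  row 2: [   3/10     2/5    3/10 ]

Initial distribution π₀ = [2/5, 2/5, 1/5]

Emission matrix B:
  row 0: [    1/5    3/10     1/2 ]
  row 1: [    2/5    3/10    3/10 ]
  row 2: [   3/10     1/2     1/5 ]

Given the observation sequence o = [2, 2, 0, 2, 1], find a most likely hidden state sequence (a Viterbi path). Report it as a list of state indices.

t=0: δ = [2.000e-01, 1.200e-01, 4.000e-02]  (obs o_0=2)
t=1: δ = [3.600e-02, 1.800e-02, 2.000e-02]  ψ = [1, 0, 0]  (obs o_1=2)
t=2: δ = [2.160e-03, 4.320e-03, 5.400e-03]  ψ = [1, 0, 0]  (obs o_2=0)
t=3: δ = [1.296e-03, 6.480e-04, 3.240e-04]  ψ = [1, 2, 2]  (obs o_3=2)
t=4: δ = [1.166e-04, 1.166e-04, 3.240e-04]  ψ = [1, 0, 0]  (obs o_4=1)
backtrack: best end state = 2; path = [1, 0, 1, 0, 2]

path = [1, 0, 1, 0, 2]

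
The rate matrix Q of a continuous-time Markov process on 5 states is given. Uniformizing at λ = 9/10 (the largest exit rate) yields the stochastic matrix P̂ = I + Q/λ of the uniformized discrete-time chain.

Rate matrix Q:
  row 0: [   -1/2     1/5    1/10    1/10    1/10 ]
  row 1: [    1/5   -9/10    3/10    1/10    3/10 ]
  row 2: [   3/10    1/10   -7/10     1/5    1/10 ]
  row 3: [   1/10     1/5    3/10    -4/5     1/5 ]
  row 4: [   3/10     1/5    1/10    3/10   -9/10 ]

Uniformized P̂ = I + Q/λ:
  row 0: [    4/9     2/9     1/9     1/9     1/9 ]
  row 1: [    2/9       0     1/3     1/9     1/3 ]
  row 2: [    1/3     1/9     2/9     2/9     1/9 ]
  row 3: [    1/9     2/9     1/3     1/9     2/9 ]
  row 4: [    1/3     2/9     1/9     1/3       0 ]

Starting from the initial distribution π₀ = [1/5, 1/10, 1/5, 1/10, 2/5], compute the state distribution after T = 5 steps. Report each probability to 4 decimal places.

π = [0.3129, 0.1628, 0.2075, 0.1675, 0.1493]

t=0: π = [0.2000, 0.1000, 0.2000, 0.1000, 0.4000]
t=1: π = [0.3222, 0.1778, 0.1778, 0.2222, 0.1000]
t=2: π = [0.3000, 0.1630, 0.2198, 0.1531, 0.1642]
t=3: π = [0.3145, 0.1616, 0.2058, 0.1720, 0.1461]
t=4: π = [0.3121, 0.1635, 0.2081, 0.1664, 0.1499]
t=5: π = [0.3129, 0.1628, 0.2075, 0.1675, 0.1493]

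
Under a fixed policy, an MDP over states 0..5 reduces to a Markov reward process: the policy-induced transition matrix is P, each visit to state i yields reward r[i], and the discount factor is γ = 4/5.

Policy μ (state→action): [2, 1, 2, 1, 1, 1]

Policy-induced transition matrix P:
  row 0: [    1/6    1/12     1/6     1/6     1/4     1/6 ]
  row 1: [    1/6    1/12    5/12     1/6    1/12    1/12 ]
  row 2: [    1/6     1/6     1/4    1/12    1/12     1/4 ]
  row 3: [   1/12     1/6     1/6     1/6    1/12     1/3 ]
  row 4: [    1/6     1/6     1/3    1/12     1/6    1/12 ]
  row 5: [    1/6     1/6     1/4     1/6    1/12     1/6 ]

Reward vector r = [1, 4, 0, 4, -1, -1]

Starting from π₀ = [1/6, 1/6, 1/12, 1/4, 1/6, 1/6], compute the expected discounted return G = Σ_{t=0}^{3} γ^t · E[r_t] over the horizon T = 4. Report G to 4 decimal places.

t=0: π = [0.1667, 0.1667, 0.0833, 0.2500, 0.1667, 0.1667], E[r] = 1.5000, γ^t·E[r] = 1.500000, running G = 1.500000
t=1: π = [0.1458, 0.1389, 0.2569, 0.1458, 0.1250, 0.1875], E[r] = 0.9722, γ^t·E[r] = 0.777778, running G = 2.277778
t=2: π = [0.1545, 0.1429, 0.2593, 0.1348, 0.1181, 0.1904], E[r] = 0.9572, γ^t·E[r] = 0.612593, running G = 2.890370
t=3: π = [0.1554, 0.1419, 0.2595, 0.1352, 0.1189, 0.1890], E[r] = 0.9559, γ^t·E[r] = 0.489432, running G = 3.379802

G = 3.3798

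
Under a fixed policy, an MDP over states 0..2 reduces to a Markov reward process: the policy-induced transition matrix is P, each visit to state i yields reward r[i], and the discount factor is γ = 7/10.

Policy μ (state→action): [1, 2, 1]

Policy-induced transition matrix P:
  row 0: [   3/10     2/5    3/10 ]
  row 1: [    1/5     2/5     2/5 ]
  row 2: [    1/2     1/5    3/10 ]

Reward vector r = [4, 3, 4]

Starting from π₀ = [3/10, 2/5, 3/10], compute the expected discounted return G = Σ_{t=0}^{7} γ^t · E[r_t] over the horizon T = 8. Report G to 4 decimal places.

G = 11.4470

t=0: π = [0.3000, 0.4000, 0.3000], E[r] = 3.6000, γ^t·E[r] = 3.600000, running G = 3.600000
t=1: π = [0.3200, 0.3400, 0.3400], E[r] = 3.6600, γ^t·E[r] = 2.562000, running G = 6.162000
t=2: π = [0.3340, 0.3320, 0.3340], E[r] = 3.6680, γ^t·E[r] = 1.797320, running G = 7.959320
t=3: π = [0.3336, 0.3332, 0.3332], E[r] = 3.6668, γ^t·E[r] = 1.257712, running G = 9.217032
t=4: π = [0.3333, 0.3334, 0.3333], E[r] = 3.6666, γ^t·E[r] = 0.880360, running G = 10.097393
t=5: π = [0.3333, 0.3333, 0.3333], E[r] = 3.6667, γ^t·E[r] = 0.616256, running G = 10.713649
t=6: π = [0.3333, 0.3333, 0.3333], E[r] = 3.6667, γ^t·E[r] = 0.431380, running G = 11.145029
t=7: π = [0.3333, 0.3333, 0.3333], E[r] = 3.6667, γ^t·E[r] = 0.301966, running G = 11.446994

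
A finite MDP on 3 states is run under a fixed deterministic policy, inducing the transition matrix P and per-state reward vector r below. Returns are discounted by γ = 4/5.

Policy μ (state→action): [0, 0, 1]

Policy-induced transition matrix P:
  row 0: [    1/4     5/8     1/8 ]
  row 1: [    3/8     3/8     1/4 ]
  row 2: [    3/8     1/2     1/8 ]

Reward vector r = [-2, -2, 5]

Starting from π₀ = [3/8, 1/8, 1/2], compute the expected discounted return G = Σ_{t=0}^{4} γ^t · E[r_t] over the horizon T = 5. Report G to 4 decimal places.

t=0: π = [0.3750, 0.1250, 0.5000], E[r] = 1.5000, γ^t·E[r] = 1.500000, running G = 1.500000
t=1: π = [0.3281, 0.5313, 0.1406], E[r] = -1.0156, γ^t·E[r] = -0.812500, running G = 0.687500
t=2: π = [0.3340, 0.4746, 0.1914], E[r] = -0.6602, γ^t·E[r] = -0.422500, running G = 0.265000
t=3: π = [0.3333, 0.4824, 0.1843], E[r] = -0.7097, γ^t·E[r] = -0.363375, running G = -0.098375
t=4: π = [0.3333, 0.4814, 0.1853], E[r] = -0.7029, γ^t·E[r] = -0.287900, running G = -0.386275

G = -0.3863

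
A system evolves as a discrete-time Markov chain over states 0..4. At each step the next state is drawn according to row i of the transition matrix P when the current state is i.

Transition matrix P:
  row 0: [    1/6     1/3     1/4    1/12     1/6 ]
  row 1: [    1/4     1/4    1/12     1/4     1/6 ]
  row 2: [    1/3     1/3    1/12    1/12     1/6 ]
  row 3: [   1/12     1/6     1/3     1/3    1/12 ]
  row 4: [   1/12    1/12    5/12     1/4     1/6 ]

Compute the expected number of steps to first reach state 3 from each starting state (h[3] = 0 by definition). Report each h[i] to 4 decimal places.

h = [6.4110, 5.4247, 6.4110, 0.0000, 5.5890]

First-step conditioning: h[3] = 0; for i ≠ 3, h[i] = 1 + Σ_k P[i][k]·h[k].
  h[0] = 1 + 1/6·h[0] + 1/3·h[1] + 1/4·h[2] + 1/6·h[4]
  h[1] = 1 + 1/4·h[0] + 1/4·h[1] + 1/12·h[2] + 1/6·h[4]
  h[2] = 1 + 1/3·h[0] + 1/3·h[1] + 1/12·h[2] + 1/6·h[4]
  h[4] = 1 + 1/12·h[0] + 1/12·h[1] + 5/12·h[2] + 1/6·h[4]
Solving the 4×4 linear system over states ≠ 3 gives exactly h = [468/73, 396/73, 468/73, 0, 408/73] (h[3] = 0 is the target).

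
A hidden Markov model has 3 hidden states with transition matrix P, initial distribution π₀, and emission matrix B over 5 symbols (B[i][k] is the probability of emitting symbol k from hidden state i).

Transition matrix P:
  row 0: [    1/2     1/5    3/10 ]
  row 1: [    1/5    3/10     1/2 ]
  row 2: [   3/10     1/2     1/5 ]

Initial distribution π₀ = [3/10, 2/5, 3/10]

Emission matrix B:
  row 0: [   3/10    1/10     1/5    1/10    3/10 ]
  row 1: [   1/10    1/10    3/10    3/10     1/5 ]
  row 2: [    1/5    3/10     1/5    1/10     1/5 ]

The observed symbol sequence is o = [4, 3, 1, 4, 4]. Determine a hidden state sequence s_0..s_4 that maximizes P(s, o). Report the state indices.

t=0: δ = [9.000e-02, 8.000e-02, 6.000e-02]  (obs o_0=4)
t=1: δ = [4.500e-03, 9.000e-03, 4.000e-03]  ψ = [0, 2, 1]  (obs o_1=3)
t=2: δ = [2.250e-04, 2.700e-04, 1.350e-03]  ψ = [0, 1, 1]  (obs o_2=1)
t=3: δ = [1.215e-04, 1.350e-04, 5.400e-05]  ψ = [2, 2, 2]  (obs o_3=4)
t=4: δ = [1.822e-05, 8.100e-06, 1.350e-05]  ψ = [0, 1, 1]  (obs o_4=4)
backtrack: best end state = 0; path = [2, 1, 2, 0, 0]

path = [2, 1, 2, 0, 0]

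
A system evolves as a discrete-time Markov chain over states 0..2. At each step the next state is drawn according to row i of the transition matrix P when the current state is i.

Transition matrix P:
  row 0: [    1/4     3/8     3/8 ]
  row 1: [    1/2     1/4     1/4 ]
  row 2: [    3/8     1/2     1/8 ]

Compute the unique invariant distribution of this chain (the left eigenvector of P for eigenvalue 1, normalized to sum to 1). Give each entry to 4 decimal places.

π = [0.3736, 0.3626, 0.2637]

Balance equations π_j = Σ_i π_i·P[i][j]:
  π_0 = 1/4·π_0 + 1/2·π_1 + 3/8·π_2
  π_1 = 3/8·π_0 + 1/4·π_1 + 1/2·π_2
  normalize: π_0 + π_1 + π_2 = 1
Solving the linear system gives exactly π = [34/91, 33/91, 24/91].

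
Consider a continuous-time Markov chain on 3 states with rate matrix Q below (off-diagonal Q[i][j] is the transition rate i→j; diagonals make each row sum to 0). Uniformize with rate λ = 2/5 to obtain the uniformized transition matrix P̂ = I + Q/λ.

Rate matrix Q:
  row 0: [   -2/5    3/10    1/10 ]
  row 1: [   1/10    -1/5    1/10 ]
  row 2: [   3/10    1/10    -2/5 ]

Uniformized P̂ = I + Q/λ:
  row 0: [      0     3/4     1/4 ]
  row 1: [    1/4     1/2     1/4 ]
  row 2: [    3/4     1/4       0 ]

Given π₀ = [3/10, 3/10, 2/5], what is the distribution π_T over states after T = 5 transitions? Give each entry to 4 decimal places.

π = [0.2819, 0.5183, 0.1998]

t=0: π = [0.3000, 0.3000, 0.4000]
t=1: π = [0.3750, 0.4750, 0.1500]
t=2: π = [0.2313, 0.5563, 0.2125]
t=3: π = [0.2984, 0.5047, 0.1969]
t=4: π = [0.2738, 0.5254, 0.2008]
t=5: π = [0.2819, 0.5183, 0.1998]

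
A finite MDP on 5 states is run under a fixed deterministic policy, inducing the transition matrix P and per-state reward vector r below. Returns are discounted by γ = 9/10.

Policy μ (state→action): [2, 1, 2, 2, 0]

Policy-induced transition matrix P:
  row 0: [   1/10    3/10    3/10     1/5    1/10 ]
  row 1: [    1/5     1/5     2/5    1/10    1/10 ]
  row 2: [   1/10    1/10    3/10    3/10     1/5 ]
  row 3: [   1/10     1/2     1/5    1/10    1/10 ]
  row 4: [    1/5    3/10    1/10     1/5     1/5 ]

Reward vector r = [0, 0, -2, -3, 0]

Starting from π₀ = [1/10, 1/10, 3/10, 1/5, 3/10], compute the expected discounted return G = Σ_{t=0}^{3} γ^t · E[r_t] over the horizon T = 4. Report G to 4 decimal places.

t=0: π = [0.1000, 0.1000, 0.3000, 0.2000, 0.3000], E[r] = -1.2000, γ^t·E[r] = -1.200000, running G = -1.200000
t=1: π = [0.1400, 0.2700, 0.2300, 0.2000, 0.1600], E[r] = -1.0600, γ^t·E[r] = -0.954000, running G = -2.154000
t=2: π = [0.1430, 0.2670, 0.2750, 0.1760, 0.1390], E[r] = -1.0780, γ^t·E[r] = -0.873180, running G = -3.027180
t=3: π = [0.1406, 0.2535, 0.2813, 0.1832, 0.1414], E[r] = -1.1122, γ^t·E[r] = -0.810794, running G = -3.837974

G = -3.8380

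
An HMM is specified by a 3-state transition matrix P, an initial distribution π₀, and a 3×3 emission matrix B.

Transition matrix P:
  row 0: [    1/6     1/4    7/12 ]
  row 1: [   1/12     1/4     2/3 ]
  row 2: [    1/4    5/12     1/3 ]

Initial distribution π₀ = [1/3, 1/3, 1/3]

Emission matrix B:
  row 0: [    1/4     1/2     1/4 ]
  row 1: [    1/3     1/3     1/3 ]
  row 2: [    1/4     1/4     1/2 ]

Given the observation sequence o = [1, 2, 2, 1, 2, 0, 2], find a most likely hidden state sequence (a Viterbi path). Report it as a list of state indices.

t=0: δ = [1.667e-01, 1.111e-01, 8.333e-02]  (obs o_0=1)
t=1: δ = [6.944e-03, 1.389e-02, 4.861e-02]  ψ = [0, 0, 0]  (obs o_1=2)
t=2: δ = [3.038e-03, 6.752e-03, 8.102e-03]  ψ = [2, 2, 2]  (obs o_2=2)
t=3: δ = [1.013e-03, 1.125e-03, 1.125e-03]  ψ = [2, 2, 1]  (obs o_3=1)
t=4: δ = [7.033e-05, 1.563e-04, 3.751e-04]  ψ = [2, 2, 1]  (obs o_4=2)
t=5: δ = [2.344e-05, 5.210e-05, 3.126e-05]  ψ = [2, 2, 2]  (obs o_5=0)
t=6: δ = [1.954e-06, 4.341e-06, 1.737e-05]  ψ = [2, 1, 1]  (obs o_6=2)
backtrack: best end state = 2; path = [0, 2, 2, 1, 2, 1, 2]

path = [0, 2, 2, 1, 2, 1, 2]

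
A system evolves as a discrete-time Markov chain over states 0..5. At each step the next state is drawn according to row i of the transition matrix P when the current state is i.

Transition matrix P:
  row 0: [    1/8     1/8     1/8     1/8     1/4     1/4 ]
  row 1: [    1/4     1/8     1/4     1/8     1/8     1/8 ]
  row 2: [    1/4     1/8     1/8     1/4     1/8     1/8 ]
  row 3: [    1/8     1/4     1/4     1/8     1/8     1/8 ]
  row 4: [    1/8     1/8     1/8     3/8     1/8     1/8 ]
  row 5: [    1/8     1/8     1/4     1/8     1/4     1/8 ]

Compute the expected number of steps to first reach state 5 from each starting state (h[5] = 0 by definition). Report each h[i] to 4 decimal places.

h = [6.0115, 6.7500, 6.7603, 6.8423, 6.8641, 0.0000]

First-step conditioning: h[5] = 0; for i ≠ 5, h[i] = 1 + Σ_k P[i][k]·h[k].
  h[0] = 1 + 1/8·h[0] + 1/8·h[1] + 1/8·h[2] + 1/8·h[3] + 1/4·h[4]
  h[1] = 1 + 1/4·h[0] + 1/8·h[1] + 1/4·h[2] + 1/8·h[3] + 1/8·h[4]
  h[2] = 1 + 1/4·h[0] + 1/8·h[1] + 1/8·h[2] + 1/4·h[3] + 1/8·h[4]
  h[3] = 1 + 1/8·h[0] + 1/4·h[1] + 1/4·h[2] + 1/8·h[3] + 1/8·h[4]
  h[4] = 1 + 1/8·h[0] + 1/8·h[1] + 1/8·h[2] + 3/8·h[3] + 1/8·h[4]
Solving the 5×5 linear system over states ≠ 5 gives exactly h = [1563/260, 27/4, 5273/780, 1779/260, 2677/390, 0] (h[5] = 0 is the target).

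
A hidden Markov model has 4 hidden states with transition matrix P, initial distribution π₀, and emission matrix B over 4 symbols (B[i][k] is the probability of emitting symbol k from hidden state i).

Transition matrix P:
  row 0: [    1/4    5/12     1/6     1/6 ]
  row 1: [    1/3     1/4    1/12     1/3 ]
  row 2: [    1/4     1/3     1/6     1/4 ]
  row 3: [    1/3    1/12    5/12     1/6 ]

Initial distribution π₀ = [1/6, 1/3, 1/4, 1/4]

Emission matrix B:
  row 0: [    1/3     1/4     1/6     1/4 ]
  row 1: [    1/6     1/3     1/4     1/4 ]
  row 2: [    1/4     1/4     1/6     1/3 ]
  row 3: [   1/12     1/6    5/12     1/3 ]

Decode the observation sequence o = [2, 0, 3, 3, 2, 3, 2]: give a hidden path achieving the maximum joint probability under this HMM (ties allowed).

path = [3, 2, 3, 2, 3, 2, 3]

t=0: δ = [2.778e-02, 8.333e-02, 4.167e-02, 1.042e-01]  (obs o_0=2)
t=1: δ = [1.157e-02, 3.472e-03, 1.085e-02, 2.315e-03]  ψ = [3, 1, 3, 1]  (obs o_1=0)
t=2: δ = [7.234e-04, 1.206e-03, 6.430e-04, 9.042e-04]  ψ = [0, 0, 0, 2]  (obs o_2=3)
t=3: δ = [1.005e-04, 7.535e-05, 1.256e-04, 1.340e-04]  ψ = [1, 0, 3, 1]  (obs o_3=3)
t=4: δ = [7.442e-06, 1.047e-05, 9.303e-06, 1.308e-05]  ψ = [3, 0, 3, 2]  (obs o_4=2)
t=5: δ = [1.090e-06, 7.752e-07, 1.817e-06, 1.163e-06]  ψ = [3, 0, 3, 1]  (obs o_5=3)
t=6: δ = [7.571e-08, 1.514e-07, 8.075e-08, 1.893e-07]  ψ = [2, 2, 3, 2]  (obs o_6=2)
backtrack: best end state = 3; path = [3, 2, 3, 2, 3, 2, 3]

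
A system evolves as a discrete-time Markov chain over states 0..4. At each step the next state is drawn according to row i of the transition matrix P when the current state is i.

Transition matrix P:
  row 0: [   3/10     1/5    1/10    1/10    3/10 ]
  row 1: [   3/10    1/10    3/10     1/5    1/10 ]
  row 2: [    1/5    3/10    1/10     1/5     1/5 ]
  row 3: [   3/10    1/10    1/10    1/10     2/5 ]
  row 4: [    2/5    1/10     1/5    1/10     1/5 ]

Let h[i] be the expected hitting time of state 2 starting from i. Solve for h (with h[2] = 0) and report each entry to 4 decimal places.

h = [6.4416, 5.3644, 0.0000, 6.5005, 5.9539]

First-step conditioning: h[2] = 0; for i ≠ 2, h[i] = 1 + Σ_k P[i][k]·h[k].
  h[0] = 1 + 3/10·h[0] + 1/5·h[1] + 1/10·h[3] + 3/10·h[4]
  h[1] = 1 + 3/10·h[0] + 1/10·h[1] + 1/5·h[3] + 1/10·h[4]
  h[3] = 1 + 3/10·h[0] + 1/10·h[1] + 1/10·h[3] + 2/5·h[4]
  h[4] = 1 + 2/5·h[0] + 1/10·h[1] + 1/10·h[3] + 1/5·h[4]
Solving the 4×4 linear system over states ≠ 2 gives exactly h = [6010/933, 5005/933, 0, 6065/933, 5555/933] (h[2] = 0 is the target).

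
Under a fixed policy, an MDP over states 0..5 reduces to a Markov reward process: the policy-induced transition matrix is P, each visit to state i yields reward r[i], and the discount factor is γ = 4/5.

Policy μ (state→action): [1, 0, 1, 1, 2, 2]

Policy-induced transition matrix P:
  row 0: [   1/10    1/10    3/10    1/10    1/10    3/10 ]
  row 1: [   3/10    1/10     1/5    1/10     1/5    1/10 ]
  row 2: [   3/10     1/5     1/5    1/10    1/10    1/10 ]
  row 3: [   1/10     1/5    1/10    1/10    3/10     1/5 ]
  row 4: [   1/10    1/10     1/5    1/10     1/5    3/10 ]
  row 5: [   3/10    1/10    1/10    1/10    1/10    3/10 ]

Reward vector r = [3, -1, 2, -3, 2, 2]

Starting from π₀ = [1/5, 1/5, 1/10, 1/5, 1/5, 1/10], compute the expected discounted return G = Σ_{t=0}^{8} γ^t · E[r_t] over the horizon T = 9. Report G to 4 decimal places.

G = 4.9752

t=0: π = [0.2000, 0.2000, 0.1000, 0.2000, 0.2000, 0.1000], E[r] = 0.6000, γ^t·E[r] = 0.600000, running G = 0.600000
t=1: π = [0.1800, 0.1300, 0.1900, 0.1000, 0.1800, 0.2200], E[r] = 1.2900, γ^t·E[r] = 1.032000, running G = 1.632000
t=2: π = [0.2080, 0.1290, 0.1860, 0.1000, 0.1510, 0.2260], E[r] = 1.3210, γ^t·E[r] = 0.845440, running G = 2.477440
t=3: π = [0.2082, 0.1286, 0.1882, 0.1000, 0.1480, 0.2270], E[r] = 1.3224, γ^t·E[r] = 0.677069, running G = 3.154509
t=4: π = [0.2088, 0.1288, 0.1881, 0.1000, 0.1477, 0.2266], E[r] = 1.3223, γ^t·E[r] = 0.541614, running G = 3.696123
t=5: π = [0.2087, 0.1288, 0.1882, 0.1000, 0.1476, 0.2266], E[r] = 1.3223, γ^t·E[r] = 0.433285, running G = 4.129408
t=6: π = [0.2087, 0.1288, 0.1882, 0.1000, 0.1476, 0.2266], E[r] = 1.3223, γ^t·E[r] = 0.346623, running G = 4.476031
t=7: π = [0.2087, 0.1288, 0.1882, 0.1000, 0.1476, 0.2266], E[r] = 1.3223, γ^t·E[r] = 0.277298, running G = 4.753330
t=8: π = [0.2087, 0.1288, 0.1882, 0.1000, 0.1476, 0.2266], E[r] = 1.3223, γ^t·E[r] = 0.221839, running G = 4.975168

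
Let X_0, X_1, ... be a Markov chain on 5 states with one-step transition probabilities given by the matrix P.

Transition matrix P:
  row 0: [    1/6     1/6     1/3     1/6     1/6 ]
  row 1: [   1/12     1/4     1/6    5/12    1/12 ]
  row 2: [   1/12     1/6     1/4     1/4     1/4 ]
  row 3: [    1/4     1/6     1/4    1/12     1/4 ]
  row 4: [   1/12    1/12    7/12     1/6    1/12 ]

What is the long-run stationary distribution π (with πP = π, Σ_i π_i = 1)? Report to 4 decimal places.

Balance equations π_j = Σ_i π_i·P[i][j]:
  π_0 = 1/6·π_0 + 1/12·π_1 + 1/12·π_2 + 1/4·π_3 + 1/12·π_4
  π_1 = 1/6·π_0 + 1/4·π_1 + 1/6·π_2 + 1/6·π_3 + 1/12·π_4
  π_2 = 1/3·π_0 + 1/6·π_1 + 1/4·π_2 + 1/4·π_3 + 7/12·π_4
  π_3 = 1/6·π_0 + 5/12·π_1 + 1/4·π_2 + 1/12·π_3 + 1/6·π_4
  normalize: π_0 + π_1 + π_2 + π_3 + π_4 = 1
Solving the linear system gives exactly π = [1541/11843, 1958/11843, 3642/11843, 2554/11843, 2148/11843].

π = [0.1301, 0.1653, 0.3075, 0.2157, 0.1814]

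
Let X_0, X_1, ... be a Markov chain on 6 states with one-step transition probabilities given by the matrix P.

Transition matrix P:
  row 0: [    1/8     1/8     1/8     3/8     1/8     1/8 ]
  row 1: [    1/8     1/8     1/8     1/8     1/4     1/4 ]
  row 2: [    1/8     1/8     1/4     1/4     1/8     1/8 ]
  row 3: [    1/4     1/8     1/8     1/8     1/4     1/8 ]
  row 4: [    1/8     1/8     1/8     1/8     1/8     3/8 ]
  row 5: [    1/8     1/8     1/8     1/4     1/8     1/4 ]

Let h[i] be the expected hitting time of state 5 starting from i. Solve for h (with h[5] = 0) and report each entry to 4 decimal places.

First-step conditioning: h[5] = 0; for i ≠ 5, h[i] = 1 + Σ_k P[i][k]·h[k].
  h[0] = 1 + 1/8·h[0] + 1/8·h[1] + 1/8·h[2] + 3/8·h[3] + 1/8·h[4]
  h[1] = 1 + 1/8·h[0] + 1/8·h[1] + 1/8·h[2] + 1/8·h[3] + 1/4·h[4]
  h[2] = 1 + 1/8·h[0] + 1/8·h[1] + 1/4·h[2] + 1/4·h[3] + 1/8·h[4]
  h[3] = 1 + 1/4·h[0] + 1/8·h[1] + 1/8·h[2] + 1/8·h[3] + 1/4·h[4]
  h[4] = 1 + 1/8·h[0] + 1/8·h[1] + 1/8·h[2] + 1/8·h[3] + 1/8·h[4]
Solving the 5×5 linear system over states ≠ 5 gives exactly h = [18368/3359, 15624/3359, 18432/3359, 17920/3359, 13888/3359, 0] (h[5] = 0 is the target).

h = [5.4683, 4.6514, 5.4873, 5.3349, 4.1346, 0.0000]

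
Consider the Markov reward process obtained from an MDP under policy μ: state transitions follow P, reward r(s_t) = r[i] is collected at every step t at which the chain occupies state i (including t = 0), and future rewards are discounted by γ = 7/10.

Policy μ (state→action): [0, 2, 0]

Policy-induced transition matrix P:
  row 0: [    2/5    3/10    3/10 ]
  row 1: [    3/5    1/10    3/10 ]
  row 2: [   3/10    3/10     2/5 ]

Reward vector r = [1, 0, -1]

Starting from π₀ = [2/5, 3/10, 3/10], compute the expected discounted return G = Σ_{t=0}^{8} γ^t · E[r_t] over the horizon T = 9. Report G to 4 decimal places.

t=0: π = [0.4000, 0.3000, 0.3000], E[r] = 0.1000, γ^t·E[r] = 0.100000, running G = 0.100000
t=1: π = [0.4300, 0.2400, 0.3300], E[r] = 0.1000, γ^t·E[r] = 0.070000, running G = 0.170000
t=2: π = [0.4150, 0.2520, 0.3330], E[r] = 0.0820, γ^t·E[r] = 0.040180, running G = 0.210180
t=3: π = [0.4171, 0.2496, 0.3333], E[r] = 0.0838, γ^t·E[r] = 0.028743, running G = 0.238923
t=4: π = [0.4166, 0.2501, 0.3333], E[r] = 0.0833, γ^t·E[r] = 0.019991, running G = 0.258914
t=5: π = [0.4167, 0.2500, 0.3333], E[r] = 0.0834, γ^t·E[r] = 0.014009, running G = 0.272923
t=6: π = [0.4167, 0.2500, 0.3333], E[r] = 0.0833, γ^t·E[r] = 0.009804, running G = 0.282726
t=7: π = [0.4167, 0.2500, 0.3333], E[r] = 0.0833, γ^t·E[r] = 0.006863, running G = 0.289589
t=8: π = [0.4167, 0.2500, 0.3333], E[r] = 0.0833, γ^t·E[r] = 0.004804, running G = 0.294393

G = 0.2944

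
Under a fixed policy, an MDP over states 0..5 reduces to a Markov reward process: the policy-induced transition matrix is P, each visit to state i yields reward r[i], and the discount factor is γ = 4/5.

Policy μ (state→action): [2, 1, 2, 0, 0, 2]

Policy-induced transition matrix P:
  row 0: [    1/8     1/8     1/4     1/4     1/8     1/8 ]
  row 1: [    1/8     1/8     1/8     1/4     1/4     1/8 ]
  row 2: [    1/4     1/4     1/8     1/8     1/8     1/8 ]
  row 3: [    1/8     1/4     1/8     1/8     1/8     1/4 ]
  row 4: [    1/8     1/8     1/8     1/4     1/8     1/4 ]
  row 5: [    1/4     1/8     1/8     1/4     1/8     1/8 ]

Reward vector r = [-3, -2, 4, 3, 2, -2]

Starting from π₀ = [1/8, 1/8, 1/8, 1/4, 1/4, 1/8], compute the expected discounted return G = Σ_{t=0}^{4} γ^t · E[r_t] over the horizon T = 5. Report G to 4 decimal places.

t=0: π = [0.1250, 0.1250, 0.1250, 0.2500, 0.2500, 0.1250], E[r] = 0.8750, γ^t·E[r] = 0.875000, running G = 0.875000
t=1: π = [0.1563, 0.1719, 0.1406, 0.2031, 0.1406, 0.1875], E[r] = 0.2656, γ^t·E[r] = 0.212500, running G = 1.087500
t=2: π = [0.1660, 0.1680, 0.1445, 0.2070, 0.1465, 0.1680], E[r] = 0.3223, γ^t·E[r] = 0.206250, running G = 1.293750
t=3: π = [0.1641, 0.1689, 0.1458, 0.2061, 0.1460, 0.1692], E[r] = 0.3247, γ^t·E[r] = 0.166250, running G = 1.460000
t=4: π = [0.1644, 0.1690, 0.1455, 0.2060, 0.1461, 0.1690], E[r] = 0.3233, γ^t·E[r] = 0.132413, running G = 1.592413

G = 1.5924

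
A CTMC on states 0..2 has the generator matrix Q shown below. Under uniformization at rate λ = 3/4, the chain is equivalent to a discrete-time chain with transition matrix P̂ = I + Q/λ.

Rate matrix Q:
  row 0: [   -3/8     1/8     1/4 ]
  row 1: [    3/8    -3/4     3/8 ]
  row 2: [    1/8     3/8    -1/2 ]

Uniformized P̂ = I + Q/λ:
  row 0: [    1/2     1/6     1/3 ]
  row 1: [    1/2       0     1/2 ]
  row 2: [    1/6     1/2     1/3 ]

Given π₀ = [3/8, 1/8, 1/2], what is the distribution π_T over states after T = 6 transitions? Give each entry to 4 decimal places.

t=0: π = [0.3750, 0.1250, 0.5000]
t=1: π = [0.3333, 0.3125, 0.3542]
t=2: π = [0.3819, 0.2326, 0.3854]
t=3: π = [0.3715, 0.2564, 0.3721]
t=4: π = [0.3760, 0.2480, 0.3761]
t=5: π = [0.3746, 0.2507, 0.3747]
t=6: π = [0.3751, 0.2498, 0.3751]

π = [0.3751, 0.2498, 0.3751]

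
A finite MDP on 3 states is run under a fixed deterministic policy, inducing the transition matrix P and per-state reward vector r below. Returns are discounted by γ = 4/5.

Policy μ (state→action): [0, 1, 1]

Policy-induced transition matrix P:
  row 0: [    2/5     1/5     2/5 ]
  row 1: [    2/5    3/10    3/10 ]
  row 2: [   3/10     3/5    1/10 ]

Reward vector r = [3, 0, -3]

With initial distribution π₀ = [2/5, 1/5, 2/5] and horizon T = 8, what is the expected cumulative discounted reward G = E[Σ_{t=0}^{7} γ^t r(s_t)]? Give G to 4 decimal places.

G = 0.8823

t=0: π = [0.4000, 0.2000, 0.4000], E[r] = 0.0000, γ^t·E[r] = 0.000000, running G = 0.000000
t=1: π = [0.3600, 0.3800, 0.2600], E[r] = 0.3000, γ^t·E[r] = 0.240000, running G = 0.240000
t=2: π = [0.3740, 0.3420, 0.2840], E[r] = 0.2700, γ^t·E[r] = 0.172800, running G = 0.412800
t=3: π = [0.3716, 0.3478, 0.2806], E[r] = 0.2730, γ^t·E[r] = 0.139776, running G = 0.552576
t=4: π = [0.3719, 0.3470, 0.2810], E[r] = 0.2727, γ^t·E[r] = 0.111698, running G = 0.664274
t=5: π = [0.3719, 0.3471, 0.2810], E[r] = 0.2727, γ^t·E[r] = 0.089368, running G = 0.753642
t=6: π = [0.3719, 0.3471, 0.2810], E[r] = 0.2727, γ^t·E[r] = 0.071494, running G = 0.825136
t=7: π = [0.3719, 0.3471, 0.2810], E[r] = 0.2727, γ^t·E[r] = 0.057195, running G = 0.882331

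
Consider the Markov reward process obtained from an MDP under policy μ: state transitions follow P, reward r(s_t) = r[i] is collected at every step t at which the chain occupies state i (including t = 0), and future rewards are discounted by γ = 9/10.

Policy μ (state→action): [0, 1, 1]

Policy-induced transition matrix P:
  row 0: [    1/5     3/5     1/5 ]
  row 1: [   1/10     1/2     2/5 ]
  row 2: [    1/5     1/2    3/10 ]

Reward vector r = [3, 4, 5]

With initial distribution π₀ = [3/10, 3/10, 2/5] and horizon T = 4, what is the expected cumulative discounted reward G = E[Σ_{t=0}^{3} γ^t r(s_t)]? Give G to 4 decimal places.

G = 14.2637

t=0: π = [0.3000, 0.3000, 0.4000], E[r] = 4.1000, γ^t·E[r] = 4.100000, running G = 4.100000
t=1: π = [0.1700, 0.5300, 0.3000], E[r] = 4.1300, γ^t·E[r] = 3.717000, running G = 7.817000
t=2: π = [0.1470, 0.5170, 0.3360], E[r] = 4.1890, γ^t·E[r] = 3.393090, running G = 11.210090
t=3: π = [0.1483, 0.5147, 0.3370], E[r] = 4.1887, γ^t·E[r] = 3.053562, running G = 14.263652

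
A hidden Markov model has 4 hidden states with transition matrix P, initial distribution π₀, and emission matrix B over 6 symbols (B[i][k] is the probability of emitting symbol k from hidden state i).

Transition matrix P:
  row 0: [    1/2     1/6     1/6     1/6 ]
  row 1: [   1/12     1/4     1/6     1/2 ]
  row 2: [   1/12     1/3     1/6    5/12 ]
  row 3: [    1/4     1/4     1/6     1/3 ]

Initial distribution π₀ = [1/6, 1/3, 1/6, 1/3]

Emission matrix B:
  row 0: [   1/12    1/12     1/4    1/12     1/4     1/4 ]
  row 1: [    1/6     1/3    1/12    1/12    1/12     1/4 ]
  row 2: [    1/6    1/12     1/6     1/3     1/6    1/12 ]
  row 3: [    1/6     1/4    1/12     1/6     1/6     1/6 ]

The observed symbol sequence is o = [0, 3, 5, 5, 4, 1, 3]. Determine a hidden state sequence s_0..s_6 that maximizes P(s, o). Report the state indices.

t=0: δ = [1.389e-02, 5.556e-02, 2.778e-02, 5.556e-02]  (obs o_0=0)
t=1: δ = [1.157e-03, 1.157e-03, 3.086e-03, 4.630e-03]  ψ = [3, 1, 1, 1]  (obs o_1=3)
t=2: δ = [2.894e-04, 2.894e-04, 6.430e-05, 2.572e-04]  ψ = [3, 3, 3, 3]  (obs o_2=5)
t=3: δ = [3.617e-05, 1.808e-05, 4.019e-06, 2.411e-05]  ψ = [0, 1, 0, 1]  (obs o_3=5)
t=4: δ = [4.521e-06, 5.023e-07, 1.005e-06, 1.507e-06]  ψ = [0, 0, 0, 1]  (obs o_4=4)
t=5: δ = [1.884e-07, 2.512e-07, 6.279e-08, 1.884e-07]  ψ = [0, 0, 0, 0]  (obs o_5=1)
t=6: δ = [7.849e-09, 5.233e-09, 1.395e-08, 2.093e-08]  ψ = [0, 1, 1, 1]  (obs o_6=3)
backtrack: best end state = 3; path = [1, 3, 0, 0, 0, 1, 3]

path = [1, 3, 0, 0, 0, 1, 3]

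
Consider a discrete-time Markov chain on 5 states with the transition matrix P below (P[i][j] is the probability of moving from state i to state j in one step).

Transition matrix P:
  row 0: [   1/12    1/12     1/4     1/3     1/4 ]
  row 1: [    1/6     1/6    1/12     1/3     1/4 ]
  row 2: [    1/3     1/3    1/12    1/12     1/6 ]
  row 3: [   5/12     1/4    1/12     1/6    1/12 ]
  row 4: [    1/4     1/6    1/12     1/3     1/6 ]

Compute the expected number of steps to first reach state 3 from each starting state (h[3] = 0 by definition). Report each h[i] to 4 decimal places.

h = [3.4120, 3.2825, 4.1239, 0.0000, 3.2925]

First-step conditioning: h[3] = 0; for i ≠ 3, h[i] = 1 + Σ_k P[i][k]·h[k].
  h[0] = 1 + 1/12·h[0] + 1/12·h[1] + 1/4·h[2] + 1/4·h[4]
  h[1] = 1 + 1/6·h[0] + 1/6·h[1] + 1/12·h[2] + 1/4·h[4]
  h[2] = 1 + 1/3·h[0] + 1/3·h[1] + 1/12·h[2] + 1/6·h[4]
  h[4] = 1 + 1/4·h[0] + 1/6·h[1] + 1/12·h[2] + 1/6·h[4]
Solving the 4×4 linear system over states ≠ 3 gives exactly h = [24672/7231, 23736/7231, 4260/1033, 0, 23808/7231] (h[3] = 0 is the target).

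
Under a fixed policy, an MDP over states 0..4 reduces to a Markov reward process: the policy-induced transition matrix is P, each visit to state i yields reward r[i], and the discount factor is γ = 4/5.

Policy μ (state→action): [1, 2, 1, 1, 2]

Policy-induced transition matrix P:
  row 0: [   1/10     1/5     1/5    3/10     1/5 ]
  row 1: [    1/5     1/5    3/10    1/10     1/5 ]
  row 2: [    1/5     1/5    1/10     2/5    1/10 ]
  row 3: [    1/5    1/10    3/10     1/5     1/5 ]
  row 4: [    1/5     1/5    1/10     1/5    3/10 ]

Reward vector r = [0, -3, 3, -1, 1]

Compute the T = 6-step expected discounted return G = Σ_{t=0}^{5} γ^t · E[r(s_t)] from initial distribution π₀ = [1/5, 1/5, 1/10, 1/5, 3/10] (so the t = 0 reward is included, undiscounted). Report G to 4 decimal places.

t=0: π = [0.2000, 0.2000, 0.1000, 0.2000, 0.3000], E[r] = -0.2000, γ^t·E[r] = -0.200000, running G = -0.200000
t=1: π = [0.1800, 0.1800, 0.2000, 0.2200, 0.2200], E[r] = 0.0600, γ^t·E[r] = 0.048000, running G = -0.152000
t=2: π = [0.1820, 0.1780, 0.1980, 0.2400, 0.2020], E[r] = 0.0220, γ^t·E[r] = 0.014080, running G = -0.137920
t=3: π = [0.1818, 0.1760, 0.2018, 0.2400, 0.2004], E[r] = 0.0378, γ^t·E[r] = 0.019354, running G = -0.118566
t=4: π = [0.1818, 0.1760, 0.2014, 0.2409, 0.1999], E[r] = 0.0351, γ^t·E[r] = 0.014361, running G = -0.104206
t=5: π = [0.1818, 0.1759, 0.2016, 0.2409, 0.1998], E[r] = 0.0360, γ^t·E[r] = 0.011791, running G = -0.092415

G = -0.0924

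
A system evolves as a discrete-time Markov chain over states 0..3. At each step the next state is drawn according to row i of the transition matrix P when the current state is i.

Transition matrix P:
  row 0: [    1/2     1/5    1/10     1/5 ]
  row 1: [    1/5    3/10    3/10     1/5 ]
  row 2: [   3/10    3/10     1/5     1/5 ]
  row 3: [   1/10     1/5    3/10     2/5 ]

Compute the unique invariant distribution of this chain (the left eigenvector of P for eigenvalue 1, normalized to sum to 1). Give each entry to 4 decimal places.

Balance equations π_j = Σ_i π_i·P[i][j]:
  π_0 = 1/2·π_0 + 1/5·π_1 + 3/10·π_2 + 1/10·π_3
  π_1 = 1/5·π_0 + 3/10·π_1 + 3/10·π_2 + 1/5·π_3
  π_2 = 1/10·π_0 + 3/10·π_1 + 1/5·π_2 + 3/10·π_3
  normalize: π_0 + π_1 + π_2 + π_3 = 1
Solving the linear system gives exactly π = [89/316, 39/158, 35/158, 1/4].

π = [0.2816, 0.2468, 0.2215, 0.2500]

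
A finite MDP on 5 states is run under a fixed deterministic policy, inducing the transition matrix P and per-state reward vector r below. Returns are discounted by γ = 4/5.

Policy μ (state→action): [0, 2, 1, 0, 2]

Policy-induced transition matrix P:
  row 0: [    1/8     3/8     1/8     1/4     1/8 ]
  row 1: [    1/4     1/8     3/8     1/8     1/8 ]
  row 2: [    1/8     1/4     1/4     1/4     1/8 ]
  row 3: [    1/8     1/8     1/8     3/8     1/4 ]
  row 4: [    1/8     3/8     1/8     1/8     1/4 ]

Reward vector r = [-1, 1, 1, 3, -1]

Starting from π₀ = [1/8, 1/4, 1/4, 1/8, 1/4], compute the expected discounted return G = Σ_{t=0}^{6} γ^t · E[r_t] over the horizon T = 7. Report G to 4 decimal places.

t=0: π = [0.1250, 0.2500, 0.2500, 0.1250, 0.2500], E[r] = 0.5000, γ^t·E[r] = 0.500000, running G = 0.500000
t=1: π = [0.1563, 0.2500, 0.2188, 0.2031, 0.1719], E[r] = 0.7500, γ^t·E[r] = 0.600000, running G = 1.100000
t=2: π = [0.1563, 0.2344, 0.2148, 0.2227, 0.1719], E[r] = 0.7891, γ^t·E[r] = 0.505000, running G = 1.605000
t=3: π = [0.1543, 0.2339, 0.2104, 0.2271, 0.1743], E[r] = 0.7969, γ^t·E[r] = 0.408000, running G = 2.013000
t=4: π = [0.1542, 0.2335, 0.2098, 0.2274, 0.1752], E[r] = 0.7959, γ^t·E[r] = 0.326000, running G = 2.339000
t=5: π = [0.1542, 0.2336, 0.2096, 0.2273, 0.1753], E[r] = 0.7957, γ^t·E[r] = 0.260730, running G = 2.599730
t=6: π = [0.1542, 0.2336, 0.2096, 0.2273, 0.1753], E[r] = 0.7956, γ^t·E[r] = 0.208550, running G = 2.808280

G = 2.8083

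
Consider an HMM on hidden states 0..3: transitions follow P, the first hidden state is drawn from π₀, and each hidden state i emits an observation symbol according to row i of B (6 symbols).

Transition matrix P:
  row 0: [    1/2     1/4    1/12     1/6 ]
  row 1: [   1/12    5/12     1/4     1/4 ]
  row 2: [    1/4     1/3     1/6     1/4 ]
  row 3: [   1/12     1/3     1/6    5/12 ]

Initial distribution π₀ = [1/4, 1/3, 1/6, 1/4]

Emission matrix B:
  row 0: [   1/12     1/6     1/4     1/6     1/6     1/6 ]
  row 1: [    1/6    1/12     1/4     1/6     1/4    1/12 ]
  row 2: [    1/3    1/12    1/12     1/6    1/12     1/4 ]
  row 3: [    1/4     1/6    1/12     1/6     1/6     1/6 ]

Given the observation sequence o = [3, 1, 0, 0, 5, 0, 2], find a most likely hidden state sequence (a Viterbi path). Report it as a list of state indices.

t=0: δ = [4.167e-02, 5.556e-02, 2.778e-02, 4.167e-02]  (obs o_0=3)
t=1: δ = [3.472e-03, 1.929e-03, 1.157e-03, 2.894e-03]  ψ = [0, 1, 1, 3]  (obs o_1=1)
t=2: δ = [1.447e-04, 1.608e-04, 1.608e-04, 3.014e-04]  ψ = [0, 3, 1, 3]  (obs o_2=0)
t=3: δ = [6.028e-06, 1.674e-05, 1.674e-05, 3.140e-05]  ψ = [0, 3, 3, 3]  (obs o_3=0)
t=4: δ = [6.977e-07, 8.721e-07, 1.308e-06, 2.180e-06]  ψ = [2, 3, 3, 3]  (obs o_4=5)
t=5: δ = [2.907e-08, 1.211e-07, 1.211e-07, 2.271e-07]  ψ = [0, 3, 3, 3]  (obs o_5=0)
t=6: δ = [7.571e-09, 1.893e-08, 3.154e-09, 7.886e-09]  ψ = [2, 3, 3, 3]  (obs o_6=2)
backtrack: best end state = 1; path = [3, 3, 3, 3, 3, 3, 1]

path = [3, 3, 3, 3, 3, 3, 1]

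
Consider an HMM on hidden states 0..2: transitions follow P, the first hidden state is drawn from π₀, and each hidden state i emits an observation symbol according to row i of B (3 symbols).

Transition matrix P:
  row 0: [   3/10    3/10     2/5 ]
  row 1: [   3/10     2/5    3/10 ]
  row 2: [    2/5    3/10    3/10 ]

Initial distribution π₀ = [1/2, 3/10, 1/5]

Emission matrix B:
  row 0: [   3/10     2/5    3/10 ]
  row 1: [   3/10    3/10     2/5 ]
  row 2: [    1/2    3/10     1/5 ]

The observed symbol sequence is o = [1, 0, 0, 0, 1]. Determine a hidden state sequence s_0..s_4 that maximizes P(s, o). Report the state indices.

path = [0, 2, 0, 2, 0]

t=0: δ = [2.000e-01, 9.000e-02, 6.000e-02]  (obs o_0=1)
t=1: δ = [1.800e-02, 1.800e-02, 4.000e-02]  ψ = [0, 0, 0]  (obs o_1=0)
t=2: δ = [4.800e-03, 3.600e-03, 6.000e-03]  ψ = [2, 2, 2]  (obs o_2=0)
t=3: δ = [7.200e-04, 5.400e-04, 9.600e-04]  ψ = [2, 2, 0]  (obs o_3=0)
t=4: δ = [1.536e-04, 8.640e-05, 8.640e-05]  ψ = [2, 2, 0]  (obs o_4=1)
backtrack: best end state = 0; path = [0, 2, 0, 2, 0]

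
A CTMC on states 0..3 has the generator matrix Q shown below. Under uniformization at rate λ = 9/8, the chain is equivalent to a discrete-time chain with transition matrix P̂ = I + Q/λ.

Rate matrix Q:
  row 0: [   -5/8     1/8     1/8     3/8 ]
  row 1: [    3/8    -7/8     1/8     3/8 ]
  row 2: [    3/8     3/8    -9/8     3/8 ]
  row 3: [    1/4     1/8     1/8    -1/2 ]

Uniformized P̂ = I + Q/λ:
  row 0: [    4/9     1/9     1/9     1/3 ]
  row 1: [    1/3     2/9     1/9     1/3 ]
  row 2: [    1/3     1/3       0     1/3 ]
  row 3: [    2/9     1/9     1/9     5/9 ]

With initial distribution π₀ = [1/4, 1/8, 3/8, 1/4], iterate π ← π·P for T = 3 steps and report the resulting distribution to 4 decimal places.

π = [0.3230, 0.1507, 0.0996, 0.4266]

t=0: π = [0.2500, 0.1250, 0.3750, 0.2500]
t=1: π = [0.3333, 0.2083, 0.0694, 0.3889]
t=2: π = [0.3272, 0.1497, 0.1034, 0.4198]
t=3: π = [0.3230, 0.1507, 0.0996, 0.4266]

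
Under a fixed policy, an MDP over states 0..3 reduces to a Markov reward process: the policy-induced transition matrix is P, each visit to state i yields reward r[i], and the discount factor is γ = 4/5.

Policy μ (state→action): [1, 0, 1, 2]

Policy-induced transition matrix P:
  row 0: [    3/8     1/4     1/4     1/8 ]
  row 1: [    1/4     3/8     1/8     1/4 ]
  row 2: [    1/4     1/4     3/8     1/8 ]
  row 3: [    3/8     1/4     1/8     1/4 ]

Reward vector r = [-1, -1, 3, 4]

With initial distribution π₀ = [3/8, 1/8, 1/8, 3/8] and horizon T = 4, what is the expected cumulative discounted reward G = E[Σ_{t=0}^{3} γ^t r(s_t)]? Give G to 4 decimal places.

t=0: π = [0.3750, 0.1250, 0.1250, 0.3750], E[r] = 1.3750, γ^t·E[r] = 1.375000, running G = 1.375000
t=1: π = [0.3438, 0.2656, 0.2031, 0.1875], E[r] = 0.7500, γ^t·E[r] = 0.600000, running G = 1.975000
t=2: π = [0.3164, 0.2832, 0.2188, 0.1816], E[r] = 0.7832, γ^t·E[r] = 0.501250, running G = 2.476250
t=3: π = [0.3123, 0.2854, 0.2192, 0.1831], E[r] = 0.7925, γ^t·E[r] = 0.405750, running G = 2.882000

G = 2.8820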